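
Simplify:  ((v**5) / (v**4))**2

Inside the bracket: v**1
Raise to the power 2: v**2

v**2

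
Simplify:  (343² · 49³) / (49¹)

343² = 7^6; 49³ = 7^6; 49¹ = 7^2
Combine exponents: 7^10

7^10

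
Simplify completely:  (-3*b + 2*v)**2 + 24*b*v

(3*b + 2*v)**2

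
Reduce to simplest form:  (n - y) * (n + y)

n^2 - y^2

(n+y)(n-y) = n^2 - y^2.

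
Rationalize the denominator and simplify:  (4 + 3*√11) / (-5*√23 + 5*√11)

Multiply numerator and denominator by 5*√11 + 5*√23.
Denominator becomes -300; numerator becomes 20*√11 + 20*√23 + 165 + 15*√253.

(-3*√253 - 33 - 4*√23 - 4*√11)/60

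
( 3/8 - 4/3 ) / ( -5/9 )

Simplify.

69/40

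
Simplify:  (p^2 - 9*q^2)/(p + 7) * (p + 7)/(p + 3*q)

Factor: p^2 - 9*q^2 = (p + 3*q)*(p - 3*q)
Cancel the common factors (p + 7), (p + 3*q).

p - 3*q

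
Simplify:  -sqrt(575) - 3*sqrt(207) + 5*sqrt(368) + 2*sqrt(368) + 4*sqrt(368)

sqrt(575) = 5*sqrt(23); 3*sqrt(207) = 9*sqrt(23); 5*sqrt(368) = 20*sqrt(23); 2*sqrt(368) = 8*sqrt(23); 4*sqrt(368) = 16*sqrt(23)
Combine: (-5 - 9 + 20 + 8 + 16)·sqrt(23) = 30*sqrt(23)

30*sqrt(23)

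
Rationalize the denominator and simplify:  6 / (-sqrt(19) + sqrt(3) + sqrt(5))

(-66*sqrt(19) - 102*sqrt(5) - 126*sqrt(3) - 12*sqrt(285))/61

Group as (sqrt(3) + sqrt(5)) - sqrt(19); multiply by (sqrt(3) + sqrt(5)) + sqrt(19), then rationalise the remaining surd.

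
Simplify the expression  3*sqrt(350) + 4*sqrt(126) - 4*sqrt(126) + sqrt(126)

18*sqrt(14)

3*sqrt(350) = 15*sqrt(14); 4*sqrt(126) = 12*sqrt(14); 4*sqrt(126) = 12*sqrt(14); sqrt(126) = 3*sqrt(14)
Combine: (15 + 12 - 12 + 3)·sqrt(14) = 18*sqrt(14)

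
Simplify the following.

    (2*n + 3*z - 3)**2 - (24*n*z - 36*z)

(-2*n + 3*z + 3)**2

Expanding gives 4*n**2 - 12*n*z - 12*n + 9*z**2 + 18*z + 9, a perfect square.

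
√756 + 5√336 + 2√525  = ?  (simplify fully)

√756 = 6*√21; 5√336 = 20*√21; 2√525 = 10*√21
Combine: (6 + 20 + 10)·√21 = 36*√21

36*√21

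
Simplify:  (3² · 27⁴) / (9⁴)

3² = 3^2; 27⁴ = 3^12; 9⁴ = 3^8
Combine exponents: 3^6

3^6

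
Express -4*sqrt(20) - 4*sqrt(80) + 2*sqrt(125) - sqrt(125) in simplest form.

4*sqrt(20) = 8*sqrt(5); 4*sqrt(80) = 16*sqrt(5); 2*sqrt(125) = 10*sqrt(5); sqrt(125) = 5*sqrt(5)
Combine: (-8 - 16 + 10 - 5)·sqrt(5) = -19*sqrt(5)

-19*sqrt(5)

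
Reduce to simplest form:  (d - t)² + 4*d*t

Expand the square and combine the 4*d*t term.

(d + t)²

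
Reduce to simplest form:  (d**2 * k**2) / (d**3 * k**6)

Quotient: (d**-1) * (k**-4)

1/(d*k**4)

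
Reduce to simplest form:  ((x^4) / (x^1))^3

Inside the bracket: x^3
Raise to the power 3: x^9

x^9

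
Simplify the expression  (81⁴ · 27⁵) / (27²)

3^25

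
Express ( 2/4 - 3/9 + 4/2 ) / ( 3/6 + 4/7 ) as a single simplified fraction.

91/45

Numerator: 2/4 - 3/9 + 4/2 = 13/6
Denominator: 3/6 + 4/7 = 15/14
Divide: (13/6) · (14/15) = 91/45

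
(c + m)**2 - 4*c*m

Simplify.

(c - m)**2

After expansion: c**2 - 2*c*m + m**2 — a perfect-square trinomial.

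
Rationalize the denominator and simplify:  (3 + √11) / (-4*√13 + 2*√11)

(-2*√143 - 6*√13 - 11 - 3*√11)/82

Multiply numerator and denominator by 2*√11 + 4*√13.
Denominator becomes -164; numerator becomes 6*√11 + 22 + 12*√13 + 4*√143.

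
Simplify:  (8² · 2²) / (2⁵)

8² = 2^6; 2² = 2^2; 2⁵ = 2^5
Combine exponents: 2^3

2^3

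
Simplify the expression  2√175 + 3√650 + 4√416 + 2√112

18*√7 + 31*√26

2√175 = 10*√7; 3√650 = 15*√26; 4√416 = 16*√26; 2√112 = 8*√7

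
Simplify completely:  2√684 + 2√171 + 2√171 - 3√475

2√684 = 12*√19; 2√171 = 6*√19; 2√171 = 6*√19; 3√475 = 15*√19
Combine: (12 + 6 + 6 - 15)·√19 = 9*√19

9*√19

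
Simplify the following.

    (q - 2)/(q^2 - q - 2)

1/(q + 1)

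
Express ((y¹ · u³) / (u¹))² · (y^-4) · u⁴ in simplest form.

u⁸/y²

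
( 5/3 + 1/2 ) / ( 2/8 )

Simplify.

Numerator: 5/3 + 1/2 = 13/6
Denominator: 2/8 = 1/4
Divide: (13/6) · (4) = 26/3

26/3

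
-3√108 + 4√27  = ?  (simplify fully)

3√108 = 18*√3; 4√27 = 12*√3
Combine: (-18 + 12)·√3 = -6*√3

-6*√3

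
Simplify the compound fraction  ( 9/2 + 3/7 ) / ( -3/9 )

-207/14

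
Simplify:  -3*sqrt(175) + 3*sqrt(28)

-9*sqrt(7)

3*sqrt(175) = 15*sqrt(7); 3*sqrt(28) = 6*sqrt(7)
Combine: (-15 + 6)·sqrt(7) = -9*sqrt(7)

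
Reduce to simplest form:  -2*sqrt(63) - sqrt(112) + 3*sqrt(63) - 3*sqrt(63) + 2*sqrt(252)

2*sqrt(63) = 6*sqrt(7); sqrt(112) = 4*sqrt(7); 3*sqrt(63) = 9*sqrt(7); 3*sqrt(63) = 9*sqrt(7); 2*sqrt(252) = 12*sqrt(7)
Combine: (-6 - 4 + 9 - 9 + 12)·sqrt(7) = 2*sqrt(7)

2*sqrt(7)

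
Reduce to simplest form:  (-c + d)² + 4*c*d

(c + d)²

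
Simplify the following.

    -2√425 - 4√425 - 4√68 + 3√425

-23*√17

2√425 = 10*√17; 4√425 = 20*√17; 4√68 = 8*√17; 3√425 = 15*√17
Combine: (-10 - 20 - 8 + 15)·√17 = -23*√17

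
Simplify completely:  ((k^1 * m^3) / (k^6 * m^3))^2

k^(-10)

Inside the bracket: (k^-5)
Raise to the power 2: (k^-10)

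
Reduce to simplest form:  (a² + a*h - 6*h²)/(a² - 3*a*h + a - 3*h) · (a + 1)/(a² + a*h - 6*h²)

1/(a - 3*h)

Factor: a² + a*h - 6*h² = (a - 2*h)·(a + 3*h);  a² - 3*a*h + a - 3*h = (a - 3*h)·(a + 1);  a² + a*h - 6*h² = (a + 3*h)·(a - 2*h)
Cancel the common factors (a - 2*h), (a + 3*h), (a + 1).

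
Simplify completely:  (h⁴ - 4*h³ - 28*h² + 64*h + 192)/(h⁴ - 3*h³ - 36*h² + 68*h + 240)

Factor: h⁴ - 4*h³ - 28*h² + 64*h + 192 = (h + 2)·(h - 4)·(h + 4)·(h - 6);  h⁴ - 3*h³ - 36*h² + 68*h + 240 = (h + 5)·(h - 6)·(h - 4)·(h + 2)
Cancel the common factors (h - 6), (h + 2), (h - 4).

(h + 4)/(h + 5)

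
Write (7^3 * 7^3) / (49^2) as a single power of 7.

7^2

7^3 = 7^3; 7^3 = 7^3; 49^2 = 7^4
Combine exponents: 7^2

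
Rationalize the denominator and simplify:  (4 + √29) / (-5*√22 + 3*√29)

Multiply numerator and denominator by 3*√29 + 5*√22.
Denominator becomes -289; numerator becomes 12*√29 + 87 + 20*√22 + 5*√638.

(-5*√638 - 20*√22 - 87 - 12*√29)/289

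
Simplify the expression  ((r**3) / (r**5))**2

Inside the bracket: (r**-2)
Raise to the power 2: (r**-4)

r**(-4)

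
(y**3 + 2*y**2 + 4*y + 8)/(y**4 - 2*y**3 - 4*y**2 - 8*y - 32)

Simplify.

1/(y - 4)

Factor: y**3 + 2*y**2 + 4*y + 8 = (y**2 + 4)*(y + 2);  y**4 - 2*y**3 - 4*y**2 - 8*y - 32 = (y - 4)*(y**2 + 4)*(y + 2)
Cancel the common factors (y**2 + 4), (y + 2).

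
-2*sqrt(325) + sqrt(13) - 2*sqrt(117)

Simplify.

2*sqrt(325) = 10*sqrt(13); sqrt(13) = sqrt(13); 2*sqrt(117) = 6*sqrt(13)
Combine: (-10 + 1 - 6)·sqrt(13) = -15*sqrt(13)

-15*sqrt(13)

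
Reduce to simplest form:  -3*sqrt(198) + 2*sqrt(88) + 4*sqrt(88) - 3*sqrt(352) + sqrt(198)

-6*sqrt(22)

3*sqrt(198) = 9*sqrt(22); 2*sqrt(88) = 4*sqrt(22); 4*sqrt(88) = 8*sqrt(22); 3*sqrt(352) = 12*sqrt(22); sqrt(198) = 3*sqrt(22)
Combine: (-9 + 4 + 8 - 12 + 3)·sqrt(22) = -6*sqrt(22)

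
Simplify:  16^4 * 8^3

2^25

16^4 = 2^16; 8^3 = 2^9
Combine exponents: 2^25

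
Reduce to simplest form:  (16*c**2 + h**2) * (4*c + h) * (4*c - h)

Pair the conjugate factors: ((4*c)+h)((4*c)-h) = 16*c**2 - h**2, then repeat with the next factor.

256*c**4 - h**4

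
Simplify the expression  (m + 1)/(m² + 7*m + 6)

1/(m + 6)

Factor: m² + 7*m + 6 = (m + 6)·(m + 1)
Cancel the common factor (m + 1).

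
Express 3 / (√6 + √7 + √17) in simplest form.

Group as (√7 + √17) + √6; multiply by (√7 + √17) - √6, then rationalise the remaining surd.

(-3*√714 - 6*√17 + 24*√7 + 27*√6)/76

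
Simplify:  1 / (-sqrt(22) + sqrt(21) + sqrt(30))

(-29*sqrt(22) + 13*sqrt(30) + 31*sqrt(21) + 12*sqrt(385))/1679

Group as (sqrt(21) + sqrt(30)) - sqrt(22); multiply by (sqrt(21) + sqrt(30)) + sqrt(22), then rationalise the remaining surd.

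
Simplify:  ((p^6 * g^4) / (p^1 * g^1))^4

Inside the bracket: p^5 * g^3
Raise to the power 4: p^20 * g^12

g^12*p^20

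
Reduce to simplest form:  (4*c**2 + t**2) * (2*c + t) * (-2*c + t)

(t+(2*c))(t-(2*c)) = -4*c**2 + t**2; continue pairing.

-16*c**4 + t**4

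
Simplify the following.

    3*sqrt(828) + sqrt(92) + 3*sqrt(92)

26*sqrt(23)

3*sqrt(828) = 18*sqrt(23); sqrt(92) = 2*sqrt(23); 3*sqrt(92) = 6*sqrt(23)
Combine: (18 + 2 + 6)·sqrt(23) = 26*sqrt(23)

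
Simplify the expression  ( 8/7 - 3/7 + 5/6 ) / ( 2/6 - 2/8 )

130/7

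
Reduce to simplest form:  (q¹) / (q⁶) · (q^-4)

q^(-9)

Quotient: (q^-5)
Multiply by (q^-4): add exponents.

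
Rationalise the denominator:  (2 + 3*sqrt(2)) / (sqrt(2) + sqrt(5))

Multiply numerator and denominator by -sqrt(5) + sqrt(2).
Denominator becomes -3; numerator becomes -3*sqrt(10) - 2*sqrt(5) + 2*sqrt(2) + 6.

(-6 - 2*sqrt(2) + 2*sqrt(5) + 3*sqrt(10))/3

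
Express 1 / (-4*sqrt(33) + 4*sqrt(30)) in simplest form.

Multiply numerator and denominator by 4*sqrt(30) + 4*sqrt(33).
Denominator becomes -48; numerator becomes 4*sqrt(30) + 4*sqrt(33).

(-sqrt(33) - sqrt(30))/12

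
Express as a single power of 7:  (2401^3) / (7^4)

7^8

2401^3 = 7^12; 7^4 = 7^4
Combine exponents: 7^8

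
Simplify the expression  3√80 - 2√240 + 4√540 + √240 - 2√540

12*√5 + 8*√15

3√80 = 12*√5; 2√240 = 8*√15; 4√540 = 24*√15; √240 = 4*√15; 2√540 = 12*√15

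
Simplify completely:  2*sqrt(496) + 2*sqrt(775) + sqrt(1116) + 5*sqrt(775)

49*sqrt(31)

2*sqrt(496) = 8*sqrt(31); 2*sqrt(775) = 10*sqrt(31); sqrt(1116) = 6*sqrt(31); 5*sqrt(775) = 25*sqrt(31)
Combine: (8 + 10 + 6 + 25)·sqrt(31) = 49*sqrt(31)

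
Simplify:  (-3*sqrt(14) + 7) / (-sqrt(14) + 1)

(-4*sqrt(14) + 35)/13

Multiply numerator and denominator by 1 + sqrt(14).
Denominator becomes -13; numerator becomes -35 + 4*sqrt(14).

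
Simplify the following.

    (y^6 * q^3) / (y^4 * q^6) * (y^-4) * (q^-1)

1/(q^4*y^2)

Quotient: y^2 * (q^-3)
Multiply by (y^-4) * (q^-1): add exponents.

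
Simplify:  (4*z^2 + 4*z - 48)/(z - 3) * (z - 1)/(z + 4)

Factor: 4*z^2 + 4*z - 48 = 4*(z - 3)*(z + 4)
Cancel the common factors (z + 4), (z - 3).

4*z - 4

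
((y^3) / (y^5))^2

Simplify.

Inside the bracket: (y^-2)
Raise to the power 2: (y^-4)

y^(-4)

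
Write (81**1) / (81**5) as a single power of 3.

81**1 = 3**4; 81**5 = 3**20
Combine exponents: 3**(-16)

3**(-16)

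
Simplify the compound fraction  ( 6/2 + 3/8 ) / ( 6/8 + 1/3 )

Numerator: 6/2 + 3/8 = 27/8
Denominator: 6/8 + 1/3 = 13/12
Divide: (27/8) · (12/13) = 81/26

81/26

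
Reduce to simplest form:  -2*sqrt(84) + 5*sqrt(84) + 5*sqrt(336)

26*sqrt(21)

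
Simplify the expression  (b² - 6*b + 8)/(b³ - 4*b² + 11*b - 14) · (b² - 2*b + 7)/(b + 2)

Factor: b² - 6*b + 8 = (b - 2)·(b - 4);  b³ - 4*b² + 11*b - 14 = (b² - 2*b + 7)·(b - 2)
Cancel the common factors (b² - 2*b + 7), (b - 2).

(b - 4)/(b + 2)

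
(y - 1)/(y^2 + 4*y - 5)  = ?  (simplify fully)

1/(y + 5)

Factor: y^2 + 4*y - 5 = (y - 1)*(y + 5)
Cancel the common factor (y - 1).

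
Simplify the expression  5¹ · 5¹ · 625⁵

5¹ = 5^1; 5¹ = 5^1; 625⁵ = 5^20
Combine exponents: 5^22

5^22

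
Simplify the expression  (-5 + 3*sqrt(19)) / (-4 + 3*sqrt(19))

(-3*sqrt(19) + 151)/155

Multiply numerator and denominator by -3*sqrt(19) - 4.
Denominator becomes -155; numerator becomes -151 + 3*sqrt(19).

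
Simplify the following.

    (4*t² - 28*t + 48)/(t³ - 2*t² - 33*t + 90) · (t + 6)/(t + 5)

(4*t - 16)/(t² - 25)

Factor: 4*t² - 28*t + 48 = 4·(t - 3)·(t - 4);  t³ - 2*t² - 33*t + 90 = (t - 5)·(t - 3)·(t + 6)
Cancel the common factors (t - 3), (t + 6).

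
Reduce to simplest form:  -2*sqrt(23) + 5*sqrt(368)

2*sqrt(23) = 2*sqrt(23); 5*sqrt(368) = 20*sqrt(23)
Combine: (-2 + 20)·sqrt(23) = 18*sqrt(23)

18*sqrt(23)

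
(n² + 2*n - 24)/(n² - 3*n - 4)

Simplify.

Factor: n² + 2*n - 24 = (n - 4)·(n + 6);  n² - 3*n - 4 = (n - 4)·(n + 1)
Cancel the common factor (n - 4).

(n + 6)/(n + 1)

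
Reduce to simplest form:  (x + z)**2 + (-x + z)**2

2*x**2 + 2*z**2

Only the even-power cross terms survive.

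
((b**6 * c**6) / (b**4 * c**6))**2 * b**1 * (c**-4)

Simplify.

b**5/c**4

Inside the bracket: b**2
Raise to the power 2: b**4
Multiply by b**1 * (c**-4): add exponents.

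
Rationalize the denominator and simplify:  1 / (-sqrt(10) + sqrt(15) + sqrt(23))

(-14*sqrt(10) + sqrt(23) + 9*sqrt(15) + 5*sqrt(138))/298

Group as (sqrt(15) + sqrt(23)) - sqrt(10); multiply by (sqrt(15) + sqrt(23)) + sqrt(10), then rationalise the remaining surd.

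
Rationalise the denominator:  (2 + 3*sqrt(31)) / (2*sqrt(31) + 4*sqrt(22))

Multiply numerator and denominator by -4*sqrt(22) + 2*sqrt(31).
Denominator becomes -228; numerator becomes -12*sqrt(682) - 8*sqrt(22) + 4*sqrt(31) + 186.

(-93 - 2*sqrt(31) + 4*sqrt(22) + 6*sqrt(682))/114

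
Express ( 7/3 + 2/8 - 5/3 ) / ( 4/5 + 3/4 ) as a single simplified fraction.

Numerator: 7/3 + 2/8 - 5/3 = 11/12
Denominator: 4/5 + 3/4 = 31/20
Divide: (11/12) · (20/31) = 55/93

55/93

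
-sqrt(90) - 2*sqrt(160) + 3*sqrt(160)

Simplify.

sqrt(10)

sqrt(90) = 3*sqrt(10); 2*sqrt(160) = 8*sqrt(10); 3*sqrt(160) = 12*sqrt(10)
Combine: (-3 - 8 + 12)·sqrt(10) = sqrt(10)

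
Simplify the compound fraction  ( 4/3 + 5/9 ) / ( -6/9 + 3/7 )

-119/15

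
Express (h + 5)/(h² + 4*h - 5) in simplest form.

1/(h - 1)

Factor: h² + 4*h - 5 = (h + 5)·(h - 1)
Cancel the common factor (h + 5).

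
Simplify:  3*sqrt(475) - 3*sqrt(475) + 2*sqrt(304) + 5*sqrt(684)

38*sqrt(19)

3*sqrt(475) = 15*sqrt(19); 3*sqrt(475) = 15*sqrt(19); 2*sqrt(304) = 8*sqrt(19); 5*sqrt(684) = 30*sqrt(19)
Combine: (15 - 15 + 8 + 30)·sqrt(19) = 38*sqrt(19)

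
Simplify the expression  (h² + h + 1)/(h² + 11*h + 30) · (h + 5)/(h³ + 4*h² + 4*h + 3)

Factor: h² + 11*h + 30 = (h + 5)·(h + 6);  h³ + 4*h² + 4*h + 3 = (h² + h + 1)·(h + 3)
Cancel the common factors (h² + h + 1), (h + 5).

1/(h² + 9*h + 18)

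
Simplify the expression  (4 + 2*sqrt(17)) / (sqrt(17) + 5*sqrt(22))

Multiply numerator and denominator by -5*sqrt(22) + sqrt(17).
Denominator becomes -533; numerator becomes -10*sqrt(374) - 20*sqrt(22) + 4*sqrt(17) + 34.

(-34 - 4*sqrt(17) + 20*sqrt(22) + 10*sqrt(374))/533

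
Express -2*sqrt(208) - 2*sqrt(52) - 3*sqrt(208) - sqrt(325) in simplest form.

2*sqrt(208) = 8*sqrt(13); 2*sqrt(52) = 4*sqrt(13); 3*sqrt(208) = 12*sqrt(13); sqrt(325) = 5*sqrt(13)
Combine: (-8 - 4 - 12 - 5)·sqrt(13) = -29*sqrt(13)

-29*sqrt(13)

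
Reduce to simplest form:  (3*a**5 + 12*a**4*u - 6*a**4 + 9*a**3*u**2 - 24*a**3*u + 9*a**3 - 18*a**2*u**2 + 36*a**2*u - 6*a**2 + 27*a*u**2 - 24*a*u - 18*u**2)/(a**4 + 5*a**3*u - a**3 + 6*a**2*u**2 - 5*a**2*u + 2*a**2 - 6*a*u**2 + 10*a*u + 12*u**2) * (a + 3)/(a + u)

Factor: 3*a**5 + 12*a**4*u - 6*a**4 + 9*a**3*u**2 - 24*a**3*u + 9*a**3 - 18*a**2*u**2 + 36*a**2*u - 6*a**2 + 27*a*u**2 - 24*a*u - 18*u**2 = 3*(a + 3*u)*(a - 1)*(a + u)*(a**2 - a + 2);  a**4 + 5*a**3*u - a**3 + 6*a**2*u**2 - 5*a**2*u + 2*a**2 - 6*a*u**2 + 10*a*u + 12*u**2 = (a + 2*u)*(a + 3*u)*(a**2 - a + 2)
Cancel the common factors (a**2 - a + 2), (a + 3*u), (a + u).

(3*a**2 + 6*a - 9)/(a + 2*u)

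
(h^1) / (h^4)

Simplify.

Quotient: (h^-3)

h^(-3)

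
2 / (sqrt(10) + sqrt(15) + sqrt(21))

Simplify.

(-15*sqrt(14) + 2*sqrt(21) + 8*sqrt(15) + 13*sqrt(10))/146

Group as (sqrt(15) + sqrt(21)) + sqrt(10); multiply by (sqrt(15) + sqrt(21)) - sqrt(10), then rationalise the remaining surd.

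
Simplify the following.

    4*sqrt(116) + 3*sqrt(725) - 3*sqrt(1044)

5*sqrt(29)

4*sqrt(116) = 8*sqrt(29); 3*sqrt(725) = 15*sqrt(29); 3*sqrt(1044) = 18*sqrt(29)
Combine: (8 + 15 - 18)·sqrt(29) = 5*sqrt(29)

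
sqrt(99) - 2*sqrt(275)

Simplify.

sqrt(99) = 3*sqrt(11); 2*sqrt(275) = 10*sqrt(11)
Combine: (3 - 10)·sqrt(11) = -7*sqrt(11)

-7*sqrt(11)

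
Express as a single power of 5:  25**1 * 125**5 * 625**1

25**1 = 5**2; 125**5 = 5**15; 625**1 = 5**4
Combine exponents: 5**21

5**21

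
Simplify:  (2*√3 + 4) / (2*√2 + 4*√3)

(-2*√2 - √6 + 6 + 4*√3)/10

Multiply numerator and denominator by -2*√2 + 4*√3.
Denominator becomes 40; numerator becomes -8*√2 - 4*√6 + 24 + 16*√3.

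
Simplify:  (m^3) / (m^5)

Quotient: (m^-2)

m^(-2)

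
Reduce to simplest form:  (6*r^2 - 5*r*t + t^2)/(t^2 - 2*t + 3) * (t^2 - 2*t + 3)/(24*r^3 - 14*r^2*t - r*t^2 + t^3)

1/(4*r + t)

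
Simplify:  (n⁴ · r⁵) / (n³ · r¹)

n*r⁴

Quotient: n¹ · r⁴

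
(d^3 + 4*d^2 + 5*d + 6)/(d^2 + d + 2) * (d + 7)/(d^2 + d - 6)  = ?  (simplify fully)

(d + 7)/(d - 2)

Factor: d^3 + 4*d^2 + 5*d + 6 = (d + 3)*(d^2 + d + 2);  d^2 + d - 6 = (d + 3)*(d - 2)
Cancel the common factors (d^2 + d + 2), (d + 3).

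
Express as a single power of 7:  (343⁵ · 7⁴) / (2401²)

7^11

343⁵ = 7^15; 7⁴ = 7^4; 2401² = 7^8
Combine exponents: 7^11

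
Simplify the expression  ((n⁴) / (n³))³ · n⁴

n⁷

Inside the bracket: n¹
Raise to the power 3: n³
Multiply by n⁴: add exponents.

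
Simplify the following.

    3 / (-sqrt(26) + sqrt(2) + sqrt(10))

(-21*sqrt(26) - 27*sqrt(10) - 51*sqrt(2) - 6*sqrt(130))/58

Group as (sqrt(2) + sqrt(10)) - sqrt(26); multiply by (sqrt(2) + sqrt(10)) + sqrt(26), then rationalise the remaining surd.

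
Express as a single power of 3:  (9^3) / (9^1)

3^4

9^3 = 3^6; 9^1 = 3^2
Combine exponents: 3^4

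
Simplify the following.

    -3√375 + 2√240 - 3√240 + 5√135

3√375 = 15*√15; 2√240 = 8*√15; 3√240 = 12*√15; 5√135 = 15*√15
Combine: (-15 + 8 - 12 + 15)·√15 = -4*√15

-4*√15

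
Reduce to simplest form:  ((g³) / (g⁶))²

g^(-6)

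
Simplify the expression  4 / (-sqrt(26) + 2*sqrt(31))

(2*sqrt(26) + 4*sqrt(31))/49

Multiply numerator and denominator by sqrt(26) + 2*sqrt(31).
Denominator becomes 98; numerator becomes 4*sqrt(26) + 8*sqrt(31).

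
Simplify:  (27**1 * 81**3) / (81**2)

27**1 = 3**3; 81**3 = 3**12; 81**2 = 3**8
Combine exponents: 3**7

3**7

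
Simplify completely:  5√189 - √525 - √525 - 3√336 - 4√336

-23*√21

5√189 = 15*√21; √525 = 5*√21; √525 = 5*√21; 3√336 = 12*√21; 4√336 = 16*√21
Combine: (15 - 5 - 5 - 12 - 16)·√21 = -23*√21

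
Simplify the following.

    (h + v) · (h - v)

h² - v²

Telescope via difference of squares: (h+v)(h-v) = h² - v².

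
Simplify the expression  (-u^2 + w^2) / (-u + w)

u + w

Difference of squares: factor out (-u + w).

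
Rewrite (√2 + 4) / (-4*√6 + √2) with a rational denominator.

(-8*√6 - 4*√3 - 2*√2 - 1)/47

Multiply numerator and denominator by √2 + 4*√6.
Denominator becomes -94; numerator becomes 2 + 4*√2 + 8*√3 + 16*√6.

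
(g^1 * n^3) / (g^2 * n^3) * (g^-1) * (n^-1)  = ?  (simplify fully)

1/(g^2*n)

Quotient: (g^-1)
Multiply by (g^-1) * (n^-1): add exponents.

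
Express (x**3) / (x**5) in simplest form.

x**(-2)

Quotient: (x**-2)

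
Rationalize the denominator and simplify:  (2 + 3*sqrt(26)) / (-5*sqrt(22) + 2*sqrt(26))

(-15*sqrt(143) - 78 - 5*sqrt(22) - 2*sqrt(26))/223

Multiply numerator and denominator by 2*sqrt(26) + 5*sqrt(22).
Denominator becomes -446; numerator becomes 4*sqrt(26) + 10*sqrt(22) + 156 + 30*sqrt(143).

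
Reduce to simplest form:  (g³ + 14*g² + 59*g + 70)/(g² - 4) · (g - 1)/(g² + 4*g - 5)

(g + 7)/(g - 2)

Factor: g³ + 14*g² + 59*g + 70 = (g + 7)·(g + 5)·(g + 2);  g² - 4 = (g - 2)·(g + 2);  g² + 4*g - 5 = (g - 1)·(g + 5)
Cancel the common factors (g + 2), (g - 1), (g + 5).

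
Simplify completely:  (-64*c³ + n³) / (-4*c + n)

Factor as (a-b)(a^2+ab+b^2) with a=n, b=(4*c).

16*c² + 4*c*n + n²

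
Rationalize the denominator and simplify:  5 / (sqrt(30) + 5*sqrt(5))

Multiply numerator and denominator by -sqrt(30) + 5*sqrt(5).
Denominator becomes 95; numerator becomes -5*sqrt(30) + 25*sqrt(5).

(-sqrt(30) + 5*sqrt(5))/19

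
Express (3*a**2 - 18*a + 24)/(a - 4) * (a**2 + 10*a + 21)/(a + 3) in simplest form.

3*a**2 + 15*a - 42

Factor: 3*a**2 - 18*a + 24 = 3*(a - 2)*(a - 4);  a**2 + 10*a + 21 = (a + 3)*(a + 7)
Cancel the common factors (a - 4), (a + 3).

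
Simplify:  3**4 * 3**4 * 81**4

3**4 = 3**4; 3**4 = 3**4; 81**4 = 3**16
Combine exponents: 3**24

3**24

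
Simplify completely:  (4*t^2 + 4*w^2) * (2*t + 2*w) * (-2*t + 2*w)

-16*t^4 + 16*w^4

((2*w)+(2*t))((2*w)-(2*t)) = -4*t^2 + 4*w^2; continue pairing.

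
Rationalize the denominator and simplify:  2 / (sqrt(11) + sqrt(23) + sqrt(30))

(-sqrt(7590) + 2*sqrt(30) + 9*sqrt(23) + 21*sqrt(11))/249

Group as (sqrt(11) + sqrt(23)) + sqrt(30); multiply by (sqrt(11) + sqrt(23)) - sqrt(30), then rationalise the remaining surd.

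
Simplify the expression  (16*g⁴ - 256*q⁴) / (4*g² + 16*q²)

4*g² - 16*q²

16*g⁴ - 256*q⁴ factors as -16*(-g + 2*q)*(g + 2*q)*(g² + 4*q²).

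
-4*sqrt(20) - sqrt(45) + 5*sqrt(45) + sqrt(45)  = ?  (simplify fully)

7*sqrt(5)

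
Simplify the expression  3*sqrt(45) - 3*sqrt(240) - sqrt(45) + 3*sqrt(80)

-12*sqrt(15) + 18*sqrt(5)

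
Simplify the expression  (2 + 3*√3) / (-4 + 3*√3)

Multiply numerator and denominator by -3*√3 - 4.
Denominator becomes -11; numerator becomes -35 - 18*√3.

(18*√3 + 35)/11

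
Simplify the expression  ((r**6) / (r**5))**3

r**3

Inside the bracket: r**1
Raise to the power 3: r**3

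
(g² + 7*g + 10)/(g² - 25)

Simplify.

(g + 2)/(g - 5)

Factor: g² + 7*g + 10 = (g + 2)·(g + 5);  g² - 25 = (g - 5)·(g + 5)
Cancel the common factor (g + 5).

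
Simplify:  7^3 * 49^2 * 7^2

7^3 = 7^3; 49^2 = 7^4; 7^2 = 7^2
Combine exponents: 7^9

7^9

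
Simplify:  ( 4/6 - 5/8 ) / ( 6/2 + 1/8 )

1/75

Numerator: 4/6 - 5/8 = 1/24
Denominator: 6/2 + 1/8 = 25/8
Divide: (1/24) · (8/25) = 1/75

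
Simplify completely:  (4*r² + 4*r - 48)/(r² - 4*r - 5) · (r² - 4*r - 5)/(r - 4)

(4*r² + 4*r - 48)/(r - 4)

Factor: 4*r² + 4*r - 48 = 4·(r - 3)·(r + 4);  r² - 4*r - 5 = (r - 5)·(r + 1);  r² - 4*r - 5 = (r - 5)·(r + 1)
Cancel the common factors (r + 1), (r - 5).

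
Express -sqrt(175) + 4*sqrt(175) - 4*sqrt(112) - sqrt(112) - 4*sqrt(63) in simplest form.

sqrt(175) = 5*sqrt(7); 4*sqrt(175) = 20*sqrt(7); 4*sqrt(112) = 16*sqrt(7); sqrt(112) = 4*sqrt(7); 4*sqrt(63) = 12*sqrt(7)
Combine: (-5 + 20 - 16 - 4 - 12)·sqrt(7) = -17*sqrt(7)

-17*sqrt(7)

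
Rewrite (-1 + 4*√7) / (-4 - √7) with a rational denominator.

(-17*√7 + 32)/9

Multiply numerator and denominator by -4 + √7.
Denominator becomes 9; numerator becomes -17*√7 + 32.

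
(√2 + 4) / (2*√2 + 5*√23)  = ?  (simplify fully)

(-8*√2 - 4 + 5*√46 + 20*√23)/567

Multiply numerator and denominator by -5*√23 + 2*√2.
Denominator becomes -567; numerator becomes -20*√23 - 5*√46 + 4 + 8*√2.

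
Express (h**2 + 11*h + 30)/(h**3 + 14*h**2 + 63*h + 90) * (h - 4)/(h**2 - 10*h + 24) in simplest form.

Factor: h**2 + 11*h + 30 = (h + 6)*(h + 5);  h**3 + 14*h**2 + 63*h + 90 = (h + 5)*(h + 3)*(h + 6);  h**2 - 10*h + 24 = (h - 6)*(h - 4)
Cancel the common factors (h - 4), (h + 5), (h + 6).

1/(h**2 - 3*h - 18)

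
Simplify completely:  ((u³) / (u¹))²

Inside the bracket: u²
Raise to the power 2: u⁴

u⁴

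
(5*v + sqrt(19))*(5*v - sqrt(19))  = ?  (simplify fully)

Difference of squares with P = 5*v, Q = sqrt(19).

25*v**2 - 19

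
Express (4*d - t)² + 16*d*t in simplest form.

(4*d + t)²

Expanding gives 16*d² + 8*d*t + t², a perfect square.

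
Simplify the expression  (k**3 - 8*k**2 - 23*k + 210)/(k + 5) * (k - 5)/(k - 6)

Factor: k**3 - 8*k**2 - 23*k + 210 = (k - 7)*(k + 5)*(k - 6)
Cancel the common factors (k - 6), (k + 5).

k**2 - 12*k + 35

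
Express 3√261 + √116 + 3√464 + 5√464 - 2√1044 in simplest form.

3√261 = 9*√29; √116 = 2*√29; 3√464 = 12*√29; 5√464 = 20*√29; 2√1044 = 12*√29
Combine: (9 + 2 + 12 + 20 - 12)·√29 = 31*√29

31*√29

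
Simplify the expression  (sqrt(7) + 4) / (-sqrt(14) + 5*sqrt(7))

(7*sqrt(2) + 4*sqrt(14) + 35 + 20*sqrt(7))/161

Multiply numerator and denominator by sqrt(14) + 5*sqrt(7).
Denominator becomes 161; numerator becomes 7*sqrt(2) + 4*sqrt(14) + 35 + 20*sqrt(7).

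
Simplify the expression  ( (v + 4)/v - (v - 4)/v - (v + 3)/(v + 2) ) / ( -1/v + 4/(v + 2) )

Numerator: (v + 4)/v - (v - 4)/v - (v + 3)/(v + 2) = (-v**2 + 5*v + 16)/(v**2 + 2*v)
Denominator: -1/v + 4/(v + 2) = (3*v - 2)/(v**2 + 2*v)
Divide: ((-v**2 + 5*v + 16)/(v**2 + 2*v)) · ((v**2 + 2*v)/(3*v - 2)) = (-v**2 + 5*v + 16)/(3*v - 2)

(-v**2 + 5*v + 16)/(3*v - 2)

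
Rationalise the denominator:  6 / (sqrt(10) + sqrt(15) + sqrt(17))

(-15*sqrt(102) + 12*sqrt(17) + 18*sqrt(15) + 33*sqrt(10))/134

Group as (sqrt(10) + sqrt(15)) + sqrt(17); multiply by (sqrt(10) + sqrt(15)) - sqrt(17), then rationalise the remaining surd.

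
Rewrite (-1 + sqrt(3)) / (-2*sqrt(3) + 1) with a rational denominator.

(-5 + sqrt(3))/11

Multiply numerator and denominator by 1 + 2*sqrt(3).
Denominator becomes -11; numerator becomes -sqrt(3) + 5.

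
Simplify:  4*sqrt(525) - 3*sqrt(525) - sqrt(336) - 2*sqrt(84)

4*sqrt(525) = 20*sqrt(21); 3*sqrt(525) = 15*sqrt(21); sqrt(336) = 4*sqrt(21); 2*sqrt(84) = 4*sqrt(21)
Combine: (20 - 15 - 4 - 4)·sqrt(21) = -3*sqrt(21)

-3*sqrt(21)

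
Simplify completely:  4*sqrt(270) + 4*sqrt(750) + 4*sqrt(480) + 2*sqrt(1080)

4*sqrt(270) = 12*sqrt(30); 4*sqrt(750) = 20*sqrt(30); 4*sqrt(480) = 16*sqrt(30); 2*sqrt(1080) = 12*sqrt(30)
Combine: (12 + 20 + 16 + 12)·sqrt(30) = 60*sqrt(30)

60*sqrt(30)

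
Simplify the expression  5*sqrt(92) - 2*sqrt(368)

2*sqrt(23)

5*sqrt(92) = 10*sqrt(23); 2*sqrt(368) = 8*sqrt(23)
Combine: (10 - 8)·sqrt(23) = 2*sqrt(23)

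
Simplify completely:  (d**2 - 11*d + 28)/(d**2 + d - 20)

Factor: d**2 - 11*d + 28 = (d - 7)*(d - 4);  d**2 + d - 20 = (d + 5)*(d - 4)
Cancel the common factor (d - 4).

(d - 7)/(d + 5)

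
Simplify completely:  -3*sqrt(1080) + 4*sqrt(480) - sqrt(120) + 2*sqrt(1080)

8*sqrt(30)

3*sqrt(1080) = 18*sqrt(30); 4*sqrt(480) = 16*sqrt(30); sqrt(120) = 2*sqrt(30); 2*sqrt(1080) = 12*sqrt(30)
Combine: (-18 + 16 - 2 + 12)·sqrt(30) = 8*sqrt(30)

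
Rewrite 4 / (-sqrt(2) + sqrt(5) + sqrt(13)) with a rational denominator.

-16*sqrt(2) - 6*sqrt(13) + 10*sqrt(5) + 2*sqrt(130)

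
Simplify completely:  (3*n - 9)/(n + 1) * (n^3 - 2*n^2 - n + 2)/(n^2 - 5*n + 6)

3*n - 3

Factor: 3*n - 9 = 3*(n - 3);  n^3 - 2*n^2 - n + 2 = (n - 1)*(n - 2)*(n + 1);  n^2 - 5*n + 6 = (n - 3)*(n - 2)
Cancel the common factors (n + 1), (n - 3), (n - 2).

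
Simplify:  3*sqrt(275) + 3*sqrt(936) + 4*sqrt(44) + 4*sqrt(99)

18*sqrt(26) + 35*sqrt(11)

3*sqrt(275) = 15*sqrt(11); 3*sqrt(936) = 18*sqrt(26); 4*sqrt(44) = 8*sqrt(11); 4*sqrt(99) = 12*sqrt(11)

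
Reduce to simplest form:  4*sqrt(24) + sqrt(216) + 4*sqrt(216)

38*sqrt(6)

4*sqrt(24) = 8*sqrt(6); sqrt(216) = 6*sqrt(6); 4*sqrt(216) = 24*sqrt(6)
Combine: (8 + 6 + 24)·sqrt(6) = 38*sqrt(6)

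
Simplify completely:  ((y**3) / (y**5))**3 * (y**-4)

y**(-10)

Inside the bracket: (y**-2)
Raise to the power 3: (y**-6)
Multiply by (y**-4): add exponents.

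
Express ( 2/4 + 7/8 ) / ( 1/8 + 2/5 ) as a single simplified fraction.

55/21

Numerator: 2/4 + 7/8 = 11/8
Denominator: 1/8 + 2/5 = 21/40
Divide: (11/8) · (40/21) = 55/21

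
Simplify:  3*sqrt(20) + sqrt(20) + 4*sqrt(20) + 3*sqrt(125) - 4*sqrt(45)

19*sqrt(5)

3*sqrt(20) = 6*sqrt(5); sqrt(20) = 2*sqrt(5); 4*sqrt(20) = 8*sqrt(5); 3*sqrt(125) = 15*sqrt(5); 4*sqrt(45) = 12*sqrt(5)
Combine: (6 + 2 + 8 + 15 - 12)·sqrt(5) = 19*sqrt(5)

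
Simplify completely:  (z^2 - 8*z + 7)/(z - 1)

z - 7

Factor: z^2 - 8*z + 7 = (z - 1)*(z - 7)
Cancel the common factor (z - 1).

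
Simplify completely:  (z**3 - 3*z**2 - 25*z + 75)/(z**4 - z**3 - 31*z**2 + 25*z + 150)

1/(z + 2)

Factor: z**3 - 3*z**2 - 25*z + 75 = (z - 3)*(z + 5)*(z - 5);  z**4 - z**3 - 31*z**2 + 25*z + 150 = (z + 2)*(z - 5)*(z + 5)*(z - 3)
Cancel the common factors (z - 3), (z + 5), (z - 5).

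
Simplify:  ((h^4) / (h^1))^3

h^9

Inside the bracket: h^3
Raise to the power 3: h^9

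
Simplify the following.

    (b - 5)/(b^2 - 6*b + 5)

1/(b - 1)

Factor: b^2 - 6*b + 5 = (b - 1)*(b - 5)
Cancel the common factor (b - 5).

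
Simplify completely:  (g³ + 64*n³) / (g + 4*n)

g² - 4*g*n + 16*n²

Apply the sum-of-cubes factorisation and cancel (g + 4*n).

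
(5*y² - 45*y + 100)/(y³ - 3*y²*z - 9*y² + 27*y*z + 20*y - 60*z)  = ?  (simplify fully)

5/(y - 3*z)

Factor: 5*y² - 45*y + 100 = 5·(y - 5)·(y - 4);  y³ - 3*y²*z - 9*y² + 27*y*z + 20*y - 60*z = (y - 5)·(y - 4)·(y - 3*z)
Cancel the common factors (y - 4), (y - 5).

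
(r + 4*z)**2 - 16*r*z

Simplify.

(r - 4*z)**2

Expand the square and combine the 16*r*z term.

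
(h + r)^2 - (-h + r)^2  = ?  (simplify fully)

Only the odd-power cross terms survive.

4*h*r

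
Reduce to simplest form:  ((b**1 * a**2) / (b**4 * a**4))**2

1/(a**4*b**6)

Inside the bracket: (b**-3) * (a**-2)
Raise to the power 2: (b**-6) * (a**-4)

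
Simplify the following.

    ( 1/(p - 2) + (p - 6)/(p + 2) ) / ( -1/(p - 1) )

(-p^3 + 8*p^2 - 21*p + 14)/(p^2 - 4)

Numerator: 1/(p - 2) + (p - 6)/(p + 2) = (p^2 - 7*p + 14)/(p^2 - 4)
Denominator: -1/(p - 1) = -1/(p - 1)
Divide: ((p^2 - 7*p + 14)/(p^2 - 4)) · (-p + 1) = (-p^3 + 8*p^2 - 21*p + 14)/(p^2 - 4)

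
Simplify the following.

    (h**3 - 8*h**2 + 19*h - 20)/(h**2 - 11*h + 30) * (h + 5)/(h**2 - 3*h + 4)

(h + 5)/(h - 6)

Factor: h**3 - 8*h**2 + 19*h - 20 = (h**2 - 3*h + 4)*(h - 5);  h**2 - 11*h + 30 = (h - 6)*(h - 5)
Cancel the common factors (h**2 - 3*h + 4), (h - 5).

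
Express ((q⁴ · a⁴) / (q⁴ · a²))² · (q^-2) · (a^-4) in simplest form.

Inside the bracket: a²
Raise to the power 2: a⁴
Multiply by (q^-2) · (a^-4): add exponents.

q^(-2)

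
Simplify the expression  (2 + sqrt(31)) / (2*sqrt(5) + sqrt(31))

Multiply numerator and denominator by -2*sqrt(5) + sqrt(31).
Denominator becomes 11; numerator becomes -2*sqrt(155) - 4*sqrt(5) + 2*sqrt(31) + 31.

(-2*sqrt(155) - 4*sqrt(5) + 2*sqrt(31) + 31)/11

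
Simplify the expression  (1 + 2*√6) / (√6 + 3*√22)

Multiply numerator and denominator by -3*√22 + √6.
Denominator becomes -192; numerator becomes -12*√33 - 3*√22 + √6 + 12.

(-12 - √6 + 3*√22 + 12*√33)/192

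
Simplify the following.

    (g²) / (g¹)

g

Quotient: g¹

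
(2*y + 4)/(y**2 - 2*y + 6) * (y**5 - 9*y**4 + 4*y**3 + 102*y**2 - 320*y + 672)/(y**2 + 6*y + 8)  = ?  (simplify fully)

2*y**2 - 22*y + 56

Factor: 2*y + 4 = 2*(y + 2);  y**5 - 9*y**4 + 4*y**3 + 102*y**2 - 320*y + 672 = (y - 7)*(y**2 - 2*y + 6)*(y + 4)*(y - 4);  y**2 + 6*y + 8 = (y + 2)*(y + 4)
Cancel the common factors (y**2 - 2*y + 6), (y + 4), (y + 2).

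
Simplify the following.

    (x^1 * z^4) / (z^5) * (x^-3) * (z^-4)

Quotient: x^1 * (z^-1)
Multiply by (x^-3) * (z^-4): add exponents.

1/(x^2*z^5)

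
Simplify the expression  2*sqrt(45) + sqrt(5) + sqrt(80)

2*sqrt(45) = 6*sqrt(5); sqrt(5) = sqrt(5); sqrt(80) = 4*sqrt(5)
Combine: (6 + 1 + 4)·sqrt(5) = 11*sqrt(5)

11*sqrt(5)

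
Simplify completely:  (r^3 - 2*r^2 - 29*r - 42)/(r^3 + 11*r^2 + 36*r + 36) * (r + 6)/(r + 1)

Factor: r^3 - 2*r^2 - 29*r - 42 = (r + 2)*(r + 3)*(r - 7);  r^3 + 11*r^2 + 36*r + 36 = (r + 2)*(r + 3)*(r + 6)
Cancel the common factors (r + 2), (r + 6), (r + 3).

(r - 7)/(r + 1)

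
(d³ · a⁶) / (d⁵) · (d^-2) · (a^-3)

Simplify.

a³/d⁴

Quotient: (d^-2) · a⁶
Multiply by (d^-2) · (a^-3): add exponents.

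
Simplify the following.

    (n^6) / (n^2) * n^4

n^8

Quotient: n^4
Multiply by n^4: add exponents.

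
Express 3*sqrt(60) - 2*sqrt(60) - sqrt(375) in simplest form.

3*sqrt(60) = 6*sqrt(15); 2*sqrt(60) = 4*sqrt(15); sqrt(375) = 5*sqrt(15)
Combine: (6 - 4 - 5)·sqrt(15) = -3*sqrt(15)

-3*sqrt(15)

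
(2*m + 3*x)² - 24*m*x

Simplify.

(2*m - 3*x)²

Expand the square and combine the 24*m*x term.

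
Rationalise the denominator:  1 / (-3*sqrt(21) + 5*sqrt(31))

(3*sqrt(21) + 5*sqrt(31))/586

Multiply numerator and denominator by 3*sqrt(21) + 5*sqrt(31).
Denominator becomes 586; numerator becomes 3*sqrt(21) + 5*sqrt(31).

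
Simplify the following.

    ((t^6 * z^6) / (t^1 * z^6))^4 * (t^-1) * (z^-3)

t^19/z^3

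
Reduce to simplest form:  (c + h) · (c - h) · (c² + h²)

c⁴ - h⁴

(c+h)(c-h) = c² - h²; continue pairing.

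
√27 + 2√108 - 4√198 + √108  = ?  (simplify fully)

√27 = 3*√3; 2√108 = 12*√3; 4√198 = 12*√22; √108 = 6*√3

-12*√22 + 21*√3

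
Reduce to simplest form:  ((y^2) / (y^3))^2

Inside the bracket: (y^-1)
Raise to the power 2: (y^-2)

y^(-2)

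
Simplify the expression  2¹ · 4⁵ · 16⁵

2^31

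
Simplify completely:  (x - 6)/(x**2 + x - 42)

1/(x + 7)

Factor: x**2 + x - 42 = (x - 6)*(x + 7)
Cancel the common factor (x - 6).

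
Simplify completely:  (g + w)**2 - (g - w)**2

Binomially expand both and collect terms in g, w.

4*g*w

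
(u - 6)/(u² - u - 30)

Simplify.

Factor: u² - u - 30 = (u - 6)·(u + 5)
Cancel the common factor (u - 6).

1/(u + 5)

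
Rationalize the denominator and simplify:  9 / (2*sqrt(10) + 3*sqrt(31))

Multiply numerator and denominator by -2*sqrt(10) + 3*sqrt(31).
Denominator becomes 239; numerator becomes -18*sqrt(10) + 27*sqrt(31).

(-18*sqrt(10) + 27*sqrt(31))/239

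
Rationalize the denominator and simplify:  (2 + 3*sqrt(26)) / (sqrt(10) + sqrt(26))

Multiply numerator and denominator by -sqrt(10) + sqrt(26).
Denominator becomes 16; numerator becomes -6*sqrt(65) - 2*sqrt(10) + 2*sqrt(26) + 78.

(-3*sqrt(65) - sqrt(10) + sqrt(26) + 39)/8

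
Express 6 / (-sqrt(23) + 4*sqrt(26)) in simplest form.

(2*sqrt(23) + 8*sqrt(26))/131

Multiply numerator and denominator by sqrt(23) + 4*sqrt(26).
Denominator becomes 393; numerator becomes 6*sqrt(23) + 24*sqrt(26).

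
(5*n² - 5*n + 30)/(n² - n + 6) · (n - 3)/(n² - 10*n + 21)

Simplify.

5/(n - 7)

Factor: 5*n² - 5*n + 30 = 5·(n² - n + 6);  n² - 10*n + 21 = (n - 7)·(n - 3)
Cancel the common factors (n² - n + 6), (n - 3).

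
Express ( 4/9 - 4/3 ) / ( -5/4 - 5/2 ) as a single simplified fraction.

32/135

Numerator: 4/9 - 4/3 = -8/9
Denominator: -5/4 - 5/2 = -15/4
Divide: (-8/9) · (-4/15) = 32/135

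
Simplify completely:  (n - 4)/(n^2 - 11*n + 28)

Factor: n^2 - 11*n + 28 = (n - 4)*(n - 7)
Cancel the common factor (n - 4).

1/(n - 7)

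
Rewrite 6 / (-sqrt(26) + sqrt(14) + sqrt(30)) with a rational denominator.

(-9*sqrt(26) + 5*sqrt(30) + 21*sqrt(14) + 2*sqrt(2730))/113

Group as (sqrt(14) + sqrt(30)) - sqrt(26); multiply by (sqrt(14) + sqrt(30)) + sqrt(26), then rationalise the remaining surd.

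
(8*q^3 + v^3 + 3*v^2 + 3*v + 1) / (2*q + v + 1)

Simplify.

4*q^2 - 2*q*v - 2*q + v^2 + 2*v + 1

(2*q)^3 + (v + 1)^3 = (2*q + v + 1)(4*q^2 - 2*q*v - 2*q + v^2 + 2*v + 1).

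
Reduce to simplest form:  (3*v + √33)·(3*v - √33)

(3*v)^2 - (√33)^2 = 9*v² - 33.

9*v² - 33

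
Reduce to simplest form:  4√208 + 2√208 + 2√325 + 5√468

4√208 = 16*√13; 2√208 = 8*√13; 2√325 = 10*√13; 5√468 = 30*√13
Combine: (16 + 8 + 10 + 30)·√13 = 64*√13

64*√13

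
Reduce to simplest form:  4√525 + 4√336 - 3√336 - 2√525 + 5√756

4√525 = 20*√21; 4√336 = 16*√21; 3√336 = 12*√21; 2√525 = 10*√21; 5√756 = 30*√21
Combine: (20 + 16 - 12 - 10 + 30)·√21 = 44*√21

44*√21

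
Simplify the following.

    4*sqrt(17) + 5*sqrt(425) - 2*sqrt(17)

27*sqrt(17)

4*sqrt(17) = 4*sqrt(17); 5*sqrt(425) = 25*sqrt(17); 2*sqrt(17) = 2*sqrt(17)
Combine: (4 + 25 - 2)·sqrt(17) = 27*sqrt(17)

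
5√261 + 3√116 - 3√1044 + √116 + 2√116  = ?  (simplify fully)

5√261 = 15*√29; 3√116 = 6*√29; 3√1044 = 18*√29; √116 = 2*√29; 2√116 = 4*√29
Combine: (15 + 6 - 18 + 2 + 4)·√29 = 9*√29

9*√29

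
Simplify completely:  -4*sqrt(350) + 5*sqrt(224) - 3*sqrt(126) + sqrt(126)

-6*sqrt(14)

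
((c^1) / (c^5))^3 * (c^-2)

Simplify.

Inside the bracket: (c^-4)
Raise to the power 3: (c^-12)
Multiply by (c^-2): add exponents.

c^(-14)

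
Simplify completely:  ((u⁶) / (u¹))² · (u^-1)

u⁹

Inside the bracket: u⁵
Raise to the power 2: u^10
Multiply by (u^-1): add exponents.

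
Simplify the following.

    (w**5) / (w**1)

w**4

Quotient: w**4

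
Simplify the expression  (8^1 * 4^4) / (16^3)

2^(-1)

8^1 = 2^3; 4^4 = 2^8; 16^3 = 2^12
Combine exponents: 2^(-1)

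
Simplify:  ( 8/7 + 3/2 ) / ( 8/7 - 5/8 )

148/29

Numerator: 8/7 + 3/2 = 37/14
Denominator: 8/7 - 5/8 = 29/56
Divide: (37/14) · (56/29) = 148/29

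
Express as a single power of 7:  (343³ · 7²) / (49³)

343³ = 7^9; 7² = 7^2; 49³ = 7^6
Combine exponents: 7^5

7^5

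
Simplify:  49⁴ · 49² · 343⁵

7^27

49⁴ = 7^8; 49² = 7^4; 343⁵ = 7^15
Combine exponents: 7^27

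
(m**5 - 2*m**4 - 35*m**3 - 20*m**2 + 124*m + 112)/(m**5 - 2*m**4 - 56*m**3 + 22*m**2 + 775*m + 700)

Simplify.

(m**2 - 4)/(m**2 - 25)

Factor: m**5 - 2*m**4 - 35*m**3 - 20*m**2 + 124*m + 112 = (m + 4)*(m - 2)*(m - 7)*(m + 1)*(m + 2);  m**5 - 2*m**4 - 56*m**3 + 22*m**2 + 775*m + 700 = (m + 1)*(m + 5)*(m + 4)*(m - 7)*(m - 5)
Cancel the common factors (m - 7), (m + 1), (m + 4).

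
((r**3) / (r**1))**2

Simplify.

Inside the bracket: r**2
Raise to the power 2: r**4

r**4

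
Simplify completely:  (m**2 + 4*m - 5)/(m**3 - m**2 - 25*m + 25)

Factor: m**2 + 4*m - 5 = (m - 1)*(m + 5);  m**3 - m**2 - 25*m + 25 = (m - 5)*(m + 5)*(m - 1)
Cancel the common factors (m + 5), (m - 1).

1/(m - 5)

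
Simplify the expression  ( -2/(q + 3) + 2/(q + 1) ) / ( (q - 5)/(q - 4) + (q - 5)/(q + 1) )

Numerator: -2/(q + 3) + 2/(q + 1) = 4/(q^2 + 4*q + 3)
Denominator: (q - 5)/(q - 4) + (q - 5)/(q + 1) = (2*q^2 - 13*q + 15)/(q^2 - 3*q - 4)
Divide: (4/(q^2 + 4*q + 3)) · ((q^2 - 3*q - 4)/(2*q^2 - 13*q + 15)) = (4*q - 16)/(2*q^3 - 7*q^2 - 24*q + 45)

(4*q - 16)/(2*q^3 - 7*q^2 - 24*q + 45)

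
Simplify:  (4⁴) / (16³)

4⁴ = 2^8; 16³ = 2^12
Combine exponents: 2^(-4)

2^(-4)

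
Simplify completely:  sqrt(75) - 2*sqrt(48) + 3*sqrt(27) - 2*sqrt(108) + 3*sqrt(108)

sqrt(75) = 5*sqrt(3); 2*sqrt(48) = 8*sqrt(3); 3*sqrt(27) = 9*sqrt(3); 2*sqrt(108) = 12*sqrt(3); 3*sqrt(108) = 18*sqrt(3)
Combine: (5 - 8 + 9 - 12 + 18)·sqrt(3) = 12*sqrt(3)

12*sqrt(3)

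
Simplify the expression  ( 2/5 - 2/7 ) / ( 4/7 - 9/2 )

Numerator: 2/5 - 2/7 = 4/35
Denominator: 4/7 - 9/2 = -55/14
Divide: (4/35) · (-14/55) = -8/275

-8/275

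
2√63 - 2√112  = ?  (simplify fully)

-2*√7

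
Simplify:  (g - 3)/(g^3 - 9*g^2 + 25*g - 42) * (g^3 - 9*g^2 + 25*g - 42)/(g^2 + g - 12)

1/(g + 4)

Factor: g^3 - 9*g^2 + 25*g - 42 = (g^2 - 3*g + 7)*(g - 6);  g^3 - 9*g^2 + 25*g - 42 = (g^2 - 3*g + 7)*(g - 6);  g^2 + g - 12 = (g + 4)*(g - 3)
Cancel the common factors (g^2 - 3*g + 7), (g - 3), (g - 6).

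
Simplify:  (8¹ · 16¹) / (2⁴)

8¹ = 2^3; 16¹ = 2^4; 2⁴ = 2^4
Combine exponents: 2^3

2^3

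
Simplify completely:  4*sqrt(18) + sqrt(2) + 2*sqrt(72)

4*sqrt(18) = 12*sqrt(2); sqrt(2) = sqrt(2); 2*sqrt(72) = 12*sqrt(2)
Combine: (12 + 1 + 12)·sqrt(2) = 25*sqrt(2)

25*sqrt(2)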